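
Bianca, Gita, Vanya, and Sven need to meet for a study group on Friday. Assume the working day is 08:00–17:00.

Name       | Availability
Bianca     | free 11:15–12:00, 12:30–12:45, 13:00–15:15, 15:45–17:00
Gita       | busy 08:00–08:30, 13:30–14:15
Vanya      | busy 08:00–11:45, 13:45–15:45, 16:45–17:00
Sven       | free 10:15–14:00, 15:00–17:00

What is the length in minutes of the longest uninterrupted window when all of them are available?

Bianca free: 11:15-12:00, 12:30-12:45, 13:00-15:15, 15:45-17:00.
Gita free: 08:30-13:30, 14:15-17:00 (invert busy blocks within the working day).
Vanya free: 11:45-13:45, 15:45-16:45 (invert busy blocks within the working day).
Sven free: 10:15-14:00, 15:00-17:00.
Bianca ∩ Gita: 11:15-12:00, 12:30-12:45, 13:00-13:30, 14:15-15:15, 15:45-17:00.
Bianca ∩ Gita ∩ Vanya: 11:45-12:00, 12:30-12:45, 13:00-13:30, 15:45-16:45.
Bianca ∩ Gita ∩ Vanya ∩ Sven: 11:45-12:00, 12:30-12:45, 13:00-13:30, 15:45-16:45.
Those are the intersection windows.
The longest is 15:45-16:45 at 60 minutes.

60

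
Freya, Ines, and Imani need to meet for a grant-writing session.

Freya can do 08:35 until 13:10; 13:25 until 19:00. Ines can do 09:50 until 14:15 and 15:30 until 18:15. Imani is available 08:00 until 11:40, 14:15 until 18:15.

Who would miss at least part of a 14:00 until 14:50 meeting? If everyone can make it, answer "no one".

Imani, Ines

Freya: free for 14:00-14:50. Ines: not fully free for 14:00-14:50. Imani: not fully free for 14:00-14:50.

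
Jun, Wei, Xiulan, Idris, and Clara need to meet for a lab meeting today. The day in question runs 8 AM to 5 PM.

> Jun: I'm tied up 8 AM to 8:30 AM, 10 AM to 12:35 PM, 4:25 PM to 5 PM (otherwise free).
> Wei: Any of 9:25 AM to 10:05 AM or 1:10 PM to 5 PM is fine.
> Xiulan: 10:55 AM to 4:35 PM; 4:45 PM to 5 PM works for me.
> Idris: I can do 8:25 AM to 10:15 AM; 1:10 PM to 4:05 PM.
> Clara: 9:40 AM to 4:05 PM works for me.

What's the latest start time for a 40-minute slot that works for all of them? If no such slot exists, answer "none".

Jun free: 08:30-10:00, 12:35-16:25 (invert busy blocks within the working day).
Wei free: 09:25-10:05, 13:10-17:00.
Xiulan free: 10:55-16:35, 16:45-17:00.
Idris free: 08:25-10:15, 13:10-16:05.
Clara free: 09:40-16:05.
Jun ∩ Wei: 09:25-10:00, 13:10-16:25.
Jun ∩ Wei ∩ Xiulan: 13:10-16:25.
Jun ∩ Wei ∩ Xiulan ∩ Idris: 13:10-16:05.
Jun ∩ Wei ∩ Xiulan ∩ Idris ∩ Clara: 13:10-16:05.
The last common window of at least 40 minutes is 13:10-16:05; a 40-minute meeting can start as late as 15:25 and still end by 16:05.

15:25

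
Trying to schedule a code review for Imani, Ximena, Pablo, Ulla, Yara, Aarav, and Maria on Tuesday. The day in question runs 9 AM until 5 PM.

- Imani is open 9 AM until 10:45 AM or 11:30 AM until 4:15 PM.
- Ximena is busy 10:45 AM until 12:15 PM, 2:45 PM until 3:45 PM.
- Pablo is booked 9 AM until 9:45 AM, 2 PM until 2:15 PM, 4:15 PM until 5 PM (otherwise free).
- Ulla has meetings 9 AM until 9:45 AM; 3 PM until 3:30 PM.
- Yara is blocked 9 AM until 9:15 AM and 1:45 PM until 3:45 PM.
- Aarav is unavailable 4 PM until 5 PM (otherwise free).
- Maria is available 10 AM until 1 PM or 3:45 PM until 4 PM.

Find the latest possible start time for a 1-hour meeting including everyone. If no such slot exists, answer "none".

none

Imani free: 09:00-10:45, 11:30-16:15.
Ximena free: 09:00-10:45, 12:15-14:45, 15:45-17:00 (invert busy blocks within the working day).
Pablo free: 09:45-14:00, 14:15-16:15 (invert busy blocks within the working day).
Ulla free: 09:45-15:00, 15:30-17:00 (invert busy blocks within the working day).
Yara free: 09:15-13:45, 15:45-17:00 (invert busy blocks within the working day).
Aarav free: 09:00-16:00 (invert busy blocks within the working day).
Maria free: 10:00-13:00, 15:45-16:00.
Imani ∩ Ximena: 09:00-10:45, 12:15-14:45, 15:45-16:15.
Imani ∩ Ximena ∩ Pablo: 09:45-10:45, 12:15-14:00, 14:15-14:45, 15:45-16:15.
Imani ∩ Ximena ∩ Pablo ∩ Ulla: 09:45-10:45, 12:15-14:00, 14:15-14:45, 15:45-16:15.
Imani ∩ Ximena ∩ Pablo ∩ Ulla ∩ Yara: 09:45-10:45, 12:15-13:45, 15:45-16:15.
Imani ∩ Ximena ∩ Pablo ∩ Ulla ∩ Yara ∩ Aarav: 09:45-10:45, 12:15-13:45, 15:45-16:00.
Imani ∩ Ximena ∩ Pablo ∩ Ulla ∩ Yara ∩ Aarav ∩ Maria: 10:00-10:45, 12:15-13:00, 15:45-16:00.
No common window is at least 60 minutes long.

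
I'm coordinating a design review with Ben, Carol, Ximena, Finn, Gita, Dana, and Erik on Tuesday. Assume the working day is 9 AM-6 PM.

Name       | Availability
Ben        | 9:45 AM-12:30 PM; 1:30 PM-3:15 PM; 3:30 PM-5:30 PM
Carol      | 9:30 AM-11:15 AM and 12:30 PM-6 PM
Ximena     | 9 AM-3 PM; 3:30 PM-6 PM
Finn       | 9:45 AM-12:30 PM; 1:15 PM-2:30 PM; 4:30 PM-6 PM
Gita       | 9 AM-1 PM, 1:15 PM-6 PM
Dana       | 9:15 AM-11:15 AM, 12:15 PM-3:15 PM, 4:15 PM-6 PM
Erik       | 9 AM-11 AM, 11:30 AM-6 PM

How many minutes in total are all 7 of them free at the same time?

Ben ∩ Carol: 09:45-11:15, 13:30-15:15, 15:30-17:30.
Ben ∩ Carol ∩ Ximena: 09:45-11:15, 13:30-15:00, 15:30-17:30.
Ben ∩ Carol ∩ Ximena ∩ Finn: 09:45-11:15, 13:30-14:30, 16:30-17:30.
Ben ∩ Carol ∩ Ximena ∩ Finn ∩ Gita: 09:45-11:15, 13:30-14:30, 16:30-17:30.
Ben ∩ Carol ∩ Ximena ∩ Finn ∩ Gita ∩ Dana: 09:45-11:15, 13:30-14:30, 16:30-17:30.
Ben ∩ Carol ∩ Ximena ∩ Finn ∩ Gita ∩ Dana ∩ Erik: 09:45-11:00, 13:30-14:30, 16:30-17:30.
Those are the intersection windows.
Summing the common windows: 75 + 60 + 60 = 195 minutes.

195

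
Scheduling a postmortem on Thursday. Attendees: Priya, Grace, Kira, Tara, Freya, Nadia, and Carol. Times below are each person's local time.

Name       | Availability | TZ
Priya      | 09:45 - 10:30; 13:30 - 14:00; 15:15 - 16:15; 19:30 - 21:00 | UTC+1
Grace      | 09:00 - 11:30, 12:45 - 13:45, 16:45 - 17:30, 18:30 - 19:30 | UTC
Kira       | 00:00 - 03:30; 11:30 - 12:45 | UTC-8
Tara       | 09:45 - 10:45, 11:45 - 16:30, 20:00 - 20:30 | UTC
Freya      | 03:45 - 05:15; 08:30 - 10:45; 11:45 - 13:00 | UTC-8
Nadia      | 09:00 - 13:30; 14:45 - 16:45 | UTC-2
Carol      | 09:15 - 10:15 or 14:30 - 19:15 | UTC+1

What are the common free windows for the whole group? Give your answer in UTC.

none

Priya in UTC: 08:45-09:30, 12:30-13:00, 14:15-15:15, 18:30-20:00 (subtract 1h to convert from UTC+1).
Grace in UTC: 09:00-11:30, 12:45-13:45, 16:45-17:30, 18:30-19:30.
Kira in UTC: 08:00-11:30, 19:30-20:45 (add 8h to convert from UTC-8).
Tara in UTC: 09:45-10:45, 11:45-16:30, 20:00-20:30.
Freya in UTC: 11:45-13:15, 16:30-18:45, 19:45-21:00 (add 8h to convert from UTC-8).
Nadia in UTC: 11:00-15:30, 16:45-18:45 (add 2h to convert from UTC-2).
Carol in UTC: 08:15-09:15, 13:30-18:15 (subtract 1h to convert from UTC+1).
Priya ∩ Grace: 09:00-09:30, 12:45-13:00, 18:30-19:30.
Priya ∩ Grace ∩ Kira: 09:00-09:30.
Priya ∩ Grace ∩ Kira ∩ Tara: ∅.
Priya ∩ Grace ∩ Kira ∩ Tara ∩ Freya: ∅.
Priya ∩ Grace ∩ Kira ∩ Tara ∩ Freya ∩ Nadia: ∅.
Priya ∩ Grace ∩ Kira ∩ Tara ∩ Freya ∩ Nadia ∩ Carol: ∅.
There is no time when everyone is free.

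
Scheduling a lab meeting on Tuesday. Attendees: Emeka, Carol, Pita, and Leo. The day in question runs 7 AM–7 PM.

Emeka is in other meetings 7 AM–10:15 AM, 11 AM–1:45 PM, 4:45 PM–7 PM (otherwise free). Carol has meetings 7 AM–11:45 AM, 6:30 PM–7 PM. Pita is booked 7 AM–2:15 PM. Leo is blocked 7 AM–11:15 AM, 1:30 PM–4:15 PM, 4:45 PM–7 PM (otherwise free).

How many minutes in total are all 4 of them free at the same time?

30

Emeka free: 10:15-11:00, 13:45-16:45 (invert busy blocks within the working day).
Carol free: 11:45-18:30 (invert busy blocks within the working day).
Pita free: 14:15-19:00 (invert busy blocks within the working day).
Leo free: 11:15-13:30, 16:15-16:45 (invert busy blocks within the working day).
Emeka ∩ Carol: 13:45-16:45.
Emeka ∩ Carol ∩ Pita: 14:15-16:45.
Emeka ∩ Carol ∩ Pita ∩ Leo: 16:15-16:45.
That's a single block of 30 minutes.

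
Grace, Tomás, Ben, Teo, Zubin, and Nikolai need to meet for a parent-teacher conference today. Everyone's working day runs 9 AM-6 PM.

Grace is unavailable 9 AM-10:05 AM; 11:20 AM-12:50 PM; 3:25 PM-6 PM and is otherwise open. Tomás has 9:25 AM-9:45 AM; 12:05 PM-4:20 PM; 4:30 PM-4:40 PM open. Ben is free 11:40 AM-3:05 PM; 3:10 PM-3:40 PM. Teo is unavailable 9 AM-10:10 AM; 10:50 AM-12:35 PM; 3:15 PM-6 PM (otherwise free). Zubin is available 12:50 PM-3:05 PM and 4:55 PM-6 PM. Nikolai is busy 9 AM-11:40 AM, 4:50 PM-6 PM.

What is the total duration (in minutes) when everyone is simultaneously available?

135

Grace free: 10:05-11:20, 12:50-15:25 (invert busy blocks within the working day).
Tomás free: 09:25-09:45, 12:05-16:20, 16:30-16:40.
Ben free: 11:40-15:05, 15:10-15:40.
Teo free: 10:10-10:50, 12:35-15:15 (invert busy blocks within the working day).
Zubin free: 12:50-15:05, 16:55-18:00.
Nikolai free: 11:40-16:50 (invert busy blocks within the working day).
Grace ∩ Tomás: 12:50-15:25.
Grace ∩ Tomás ∩ Ben: 12:50-15:05, 15:10-15:25.
Grace ∩ Tomás ∩ Ben ∩ Teo: 12:50-15:05, 15:10-15:15.
Grace ∩ Tomás ∩ Ben ∩ Teo ∩ Zubin: 12:50-15:05.
Grace ∩ Tomás ∩ Ben ∩ Teo ∩ Zubin ∩ Nikolai: 12:50-15:05.
That's a single block of 135 minutes.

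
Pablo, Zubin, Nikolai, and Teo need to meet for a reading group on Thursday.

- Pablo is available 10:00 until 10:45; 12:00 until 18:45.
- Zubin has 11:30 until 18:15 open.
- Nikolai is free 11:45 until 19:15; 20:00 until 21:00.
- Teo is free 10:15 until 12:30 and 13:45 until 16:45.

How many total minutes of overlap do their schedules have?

210

Pablo ∩ Zubin: 12:00-18:15.
Pablo ∩ Zubin ∩ Nikolai: 12:00-18:15.
Pablo ∩ Zubin ∩ Nikolai ∩ Teo: 12:00-12:30, 13:45-16:45.
Those are the intersection windows.
Summing the common windows: 30 + 180 = 210 minutes.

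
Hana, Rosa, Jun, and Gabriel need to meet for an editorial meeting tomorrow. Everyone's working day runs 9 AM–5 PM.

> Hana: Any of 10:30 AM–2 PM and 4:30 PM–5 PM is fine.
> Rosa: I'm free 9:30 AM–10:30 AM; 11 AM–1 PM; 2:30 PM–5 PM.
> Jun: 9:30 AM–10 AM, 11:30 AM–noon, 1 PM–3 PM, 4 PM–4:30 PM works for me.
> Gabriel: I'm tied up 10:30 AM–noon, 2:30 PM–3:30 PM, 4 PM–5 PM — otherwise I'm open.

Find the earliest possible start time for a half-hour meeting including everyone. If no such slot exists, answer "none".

Hana free: 10:30-14:00, 16:30-17:00.
Rosa free: 09:30-10:30, 11:00-13:00, 14:30-17:00.
Jun free: 09:30-10:00, 11:30-12:00, 13:00-15:00, 16:00-16:30.
Gabriel free: 09:00-10:30, 12:00-14:30, 15:30-16:00 (invert busy blocks within the working day).
Hana ∩ Rosa: 11:00-13:00, 16:30-17:00.
Hana ∩ Rosa ∩ Jun: 11:30-12:00.
Hana ∩ Rosa ∩ Jun ∩ Gabriel: ∅.
There is no time when everyone is free.
No common window is at least 30 minutes long.

none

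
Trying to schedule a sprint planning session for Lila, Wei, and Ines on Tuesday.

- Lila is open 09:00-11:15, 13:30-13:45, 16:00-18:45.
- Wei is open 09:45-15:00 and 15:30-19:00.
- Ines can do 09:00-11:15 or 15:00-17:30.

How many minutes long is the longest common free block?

Lila ∩ Wei: 09:45-11:15, 13:30-13:45, 16:00-18:45.
Lila ∩ Wei ∩ Ines: 09:45-11:15, 16:00-17:30.
The longest is 09:45-11:15 at 90 minutes.

90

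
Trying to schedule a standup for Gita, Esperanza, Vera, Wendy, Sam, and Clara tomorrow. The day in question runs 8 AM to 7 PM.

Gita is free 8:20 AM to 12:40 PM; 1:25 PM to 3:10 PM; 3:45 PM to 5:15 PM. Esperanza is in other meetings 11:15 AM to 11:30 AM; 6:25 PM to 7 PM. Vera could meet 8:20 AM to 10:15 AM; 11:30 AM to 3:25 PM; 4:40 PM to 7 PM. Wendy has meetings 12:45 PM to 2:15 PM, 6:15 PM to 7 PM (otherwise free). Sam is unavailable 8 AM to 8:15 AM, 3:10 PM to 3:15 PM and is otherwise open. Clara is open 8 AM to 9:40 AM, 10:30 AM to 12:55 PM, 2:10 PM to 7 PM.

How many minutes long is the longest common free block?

80

Gita free: 08:20-12:40, 13:25-15:10, 15:45-17:15.
Esperanza free: 08:00-11:15, 11:30-18:25 (invert busy blocks within the working day).
Vera free: 08:20-10:15, 11:30-15:25, 16:40-19:00.
Wendy free: 08:00-12:45, 14:15-18:15 (invert busy blocks within the working day).
Sam free: 08:15-15:10, 15:15-19:00 (invert busy blocks within the working day).
Clara free: 08:00-09:40, 10:30-12:55, 14:10-19:00.
Gita ∩ Esperanza: 08:20-11:15, 11:30-12:40, 13:25-15:10, 15:45-17:15.
Gita ∩ Esperanza ∩ Vera: 08:20-10:15, 11:30-12:40, 13:25-15:10, 16:40-17:15.
Gita ∩ Esperanza ∩ Vera ∩ Wendy: 08:20-10:15, 11:30-12:40, 14:15-15:10, 16:40-17:15.
Gita ∩ Esperanza ∩ Vera ∩ Wendy ∩ Sam: 08:20-10:15, 11:30-12:40, 14:15-15:10, 16:40-17:15.
Gita ∩ Esperanza ∩ Vera ∩ Wendy ∩ Sam ∩ Clara: 08:20-09:40, 11:30-12:40, 14:15-15:10, 16:40-17:15.
The longest is 08:20-09:40 at 80 minutes.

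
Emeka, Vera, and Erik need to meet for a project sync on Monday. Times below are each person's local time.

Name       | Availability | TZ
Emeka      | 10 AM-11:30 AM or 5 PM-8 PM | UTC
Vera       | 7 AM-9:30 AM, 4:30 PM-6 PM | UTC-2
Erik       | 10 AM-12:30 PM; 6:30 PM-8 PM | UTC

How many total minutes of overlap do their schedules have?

180

Emeka in UTC: 10:00-11:30, 17:00-20:00.
Vera in UTC: 09:00-11:30, 18:30-20:00 (add 2h to convert from UTC-2).
Erik in UTC: 10:00-12:30, 18:30-20:00.
Emeka ∩ Vera: 10:00-11:30, 18:30-20:00.
Emeka ∩ Vera ∩ Erik: 10:00-11:30, 18:30-20:00.
So the common availability across everyone is 10:00-11:30, 18:30-20:00.
Summing the common windows: 90 + 90 = 180 minutes.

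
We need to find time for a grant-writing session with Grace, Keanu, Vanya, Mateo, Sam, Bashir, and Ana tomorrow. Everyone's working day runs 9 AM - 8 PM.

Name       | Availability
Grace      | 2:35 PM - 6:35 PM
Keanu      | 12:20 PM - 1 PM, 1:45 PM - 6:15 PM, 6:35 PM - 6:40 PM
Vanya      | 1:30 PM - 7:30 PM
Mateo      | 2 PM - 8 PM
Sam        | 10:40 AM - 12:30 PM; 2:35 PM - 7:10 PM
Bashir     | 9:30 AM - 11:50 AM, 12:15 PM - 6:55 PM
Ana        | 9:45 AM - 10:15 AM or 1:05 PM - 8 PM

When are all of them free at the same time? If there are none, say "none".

14:35-18:15

Grace ∩ Keanu: 14:35-18:15.
Grace ∩ Keanu ∩ Vanya: 14:35-18:15.
Grace ∩ Keanu ∩ Vanya ∩ Mateo: 14:35-18:15.
Grace ∩ Keanu ∩ Vanya ∩ Mateo ∩ Sam: 14:35-18:15.
Grace ∩ Keanu ∩ Vanya ∩ Mateo ∩ Sam ∩ Bashir: 14:35-18:15.
Grace ∩ Keanu ∩ Vanya ∩ Mateo ∩ Sam ∩ Bashir ∩ Ana: 14:35-18:15.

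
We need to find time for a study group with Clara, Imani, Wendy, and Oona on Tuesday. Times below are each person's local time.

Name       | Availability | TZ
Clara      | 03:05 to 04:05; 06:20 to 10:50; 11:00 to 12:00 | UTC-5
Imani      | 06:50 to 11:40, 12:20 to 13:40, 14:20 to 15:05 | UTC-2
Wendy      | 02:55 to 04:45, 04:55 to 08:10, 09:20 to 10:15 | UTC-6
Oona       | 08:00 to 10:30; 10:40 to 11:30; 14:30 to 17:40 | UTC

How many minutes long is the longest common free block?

Clara in UTC: 08:05-09:05, 11:20-15:50, 16:00-17:00 (add 5h to convert from UTC-5).
Imani in UTC: 08:50-13:40, 14:20-15:40, 16:20-17:05 (add 2h to convert from UTC-2).
Wendy in UTC: 08:55-10:45, 10:55-14:10, 15:20-16:15 (add 6h to convert from UTC-6).
Oona in UTC: 08:00-10:30, 10:40-11:30, 14:30-17:40.
Clara ∩ Imani: 08:50-09:05, 11:20-13:40, 14:20-15:40, 16:20-17:00.
Clara ∩ Imani ∩ Wendy: 08:55-09:05, 11:20-13:40, 15:20-15:40.
Clara ∩ Imani ∩ Wendy ∩ Oona: 08:55-09:05, 11:20-11:30, 15:20-15:40.
The longest is 15:20-15:40 at 20 minutes.

20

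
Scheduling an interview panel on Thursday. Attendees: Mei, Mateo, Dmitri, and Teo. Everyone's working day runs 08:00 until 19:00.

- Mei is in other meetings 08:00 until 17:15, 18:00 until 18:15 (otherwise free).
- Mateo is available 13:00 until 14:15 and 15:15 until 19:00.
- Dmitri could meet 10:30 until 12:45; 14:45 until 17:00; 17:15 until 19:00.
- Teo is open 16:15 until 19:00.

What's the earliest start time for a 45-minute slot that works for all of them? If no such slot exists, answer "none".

Mei free: 17:15-18:00, 18:15-19:00 (invert busy blocks within the working day).
Mateo free: 13:00-14:15, 15:15-19:00.
Dmitri free: 10:30-12:45, 14:45-17:00, 17:15-19:00.
Teo free: 16:15-19:00.
Mei ∩ Mateo: 17:15-18:00, 18:15-19:00.
Mei ∩ Mateo ∩ Dmitri: 17:15-18:00, 18:15-19:00.
Mei ∩ Mateo ∩ Dmitri ∩ Teo: 17:15-18:00, 18:15-19:00.
The first common window of at least 45 minutes is 17:15-18:00, so the earliest start is 17:15.

17:15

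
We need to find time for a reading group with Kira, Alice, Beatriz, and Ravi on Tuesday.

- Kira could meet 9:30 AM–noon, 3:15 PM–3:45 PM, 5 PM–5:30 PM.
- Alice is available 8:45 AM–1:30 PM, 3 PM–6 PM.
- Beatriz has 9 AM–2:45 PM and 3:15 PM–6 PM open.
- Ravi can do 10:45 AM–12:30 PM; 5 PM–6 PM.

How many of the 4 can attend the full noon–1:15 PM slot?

2

Alice and Beatriz can make the full 12:00-13:15 slot — that's 2.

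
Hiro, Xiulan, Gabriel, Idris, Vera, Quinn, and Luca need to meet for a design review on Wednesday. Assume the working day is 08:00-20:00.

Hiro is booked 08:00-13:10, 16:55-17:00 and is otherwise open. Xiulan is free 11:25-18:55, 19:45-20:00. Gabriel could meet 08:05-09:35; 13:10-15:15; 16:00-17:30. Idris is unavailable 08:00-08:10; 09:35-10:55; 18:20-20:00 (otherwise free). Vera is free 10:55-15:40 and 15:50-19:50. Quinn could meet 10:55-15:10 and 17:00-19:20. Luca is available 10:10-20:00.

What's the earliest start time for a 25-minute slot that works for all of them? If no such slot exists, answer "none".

Hiro free: 13:10-16:55, 17:00-20:00 (invert busy blocks within the working day).
Xiulan free: 11:25-18:55, 19:45-20:00.
Gabriel free: 08:05-09:35, 13:10-15:15, 16:00-17:30.
Idris free: 08:10-09:35, 10:55-18:20 (invert busy blocks within the working day).
Vera free: 10:55-15:40, 15:50-19:50.
Quinn free: 10:55-15:10, 17:00-19:20.
Luca free: 10:10-20:00.
Hiro ∩ Xiulan: 13:10-16:55, 17:00-18:55, 19:45-20:00.
Hiro ∩ Xiulan ∩ Gabriel: 13:10-15:15, 16:00-16:55, 17:00-17:30.
Hiro ∩ Xiulan ∩ Gabriel ∩ Idris: 13:10-15:15, 16:00-16:55, 17:00-17:30.
Hiro ∩ Xiulan ∩ Gabriel ∩ Idris ∩ Vera: 13:10-15:15, 16:00-16:55, 17:00-17:30.
Hiro ∩ Xiulan ∩ Gabriel ∩ Idris ∩ Vera ∩ Quinn: 13:10-15:10, 17:00-17:30.
Hiro ∩ Xiulan ∩ Gabriel ∩ Idris ∩ Vera ∩ Quinn ∩ Luca: 13:10-15:10, 17:00-17:30.
The first common window of at least 25 minutes is 13:10-15:10, so the earliest start is 13:10.

13:10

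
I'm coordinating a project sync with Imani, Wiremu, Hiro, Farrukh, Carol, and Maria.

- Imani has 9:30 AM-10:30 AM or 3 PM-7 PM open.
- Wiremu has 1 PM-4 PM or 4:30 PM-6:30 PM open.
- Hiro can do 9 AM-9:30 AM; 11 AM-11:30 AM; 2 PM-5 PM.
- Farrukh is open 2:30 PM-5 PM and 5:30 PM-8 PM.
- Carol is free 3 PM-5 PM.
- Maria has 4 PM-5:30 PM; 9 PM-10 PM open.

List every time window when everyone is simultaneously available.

16:30-17:00

Imani ∩ Wiremu: 15:00-16:00, 16:30-18:30.
Imani ∩ Wiremu ∩ Hiro: 15:00-16:00, 16:30-17:00.
Imani ∩ Wiremu ∩ Hiro ∩ Farrukh: 15:00-16:00, 16:30-17:00.
Imani ∩ Wiremu ∩ Hiro ∩ Farrukh ∩ Carol: 15:00-16:00, 16:30-17:00.
Imani ∩ Wiremu ∩ Hiro ∩ Farrukh ∩ Carol ∩ Maria: 16:30-17:00.
Those are the intersection windows.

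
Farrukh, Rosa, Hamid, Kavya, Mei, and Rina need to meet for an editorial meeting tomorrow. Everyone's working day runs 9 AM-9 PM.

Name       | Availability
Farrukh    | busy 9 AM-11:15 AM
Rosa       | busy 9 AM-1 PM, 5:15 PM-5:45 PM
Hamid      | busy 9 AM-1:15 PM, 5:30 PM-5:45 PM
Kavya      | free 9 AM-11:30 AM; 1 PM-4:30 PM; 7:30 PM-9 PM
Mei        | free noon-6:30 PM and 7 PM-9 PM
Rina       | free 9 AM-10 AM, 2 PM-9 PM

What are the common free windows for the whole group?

14:00-16:30, 19:30-21:00

Farrukh free: 11:15-21:00 (invert busy blocks within the working day).
Rosa free: 13:00-17:15, 17:45-21:00 (invert busy blocks within the working day).
Hamid free: 13:15-17:30, 17:45-21:00 (invert busy blocks within the working day).
Kavya free: 09:00-11:30, 13:00-16:30, 19:30-21:00.
Mei free: 12:00-18:30, 19:00-21:00.
Rina free: 09:00-10:00, 14:00-21:00.
Farrukh ∩ Rosa: 13:00-17:15, 17:45-21:00.
Farrukh ∩ Rosa ∩ Hamid: 13:15-17:15, 17:45-21:00.
Farrukh ∩ Rosa ∩ Hamid ∩ Kavya: 13:15-16:30, 19:30-21:00.
Farrukh ∩ Rosa ∩ Hamid ∩ Kavya ∩ Mei: 13:15-16:30, 19:30-21:00.
Farrukh ∩ Rosa ∩ Hamid ∩ Kavya ∩ Mei ∩ Rina: 14:00-16:30, 19:30-21:00.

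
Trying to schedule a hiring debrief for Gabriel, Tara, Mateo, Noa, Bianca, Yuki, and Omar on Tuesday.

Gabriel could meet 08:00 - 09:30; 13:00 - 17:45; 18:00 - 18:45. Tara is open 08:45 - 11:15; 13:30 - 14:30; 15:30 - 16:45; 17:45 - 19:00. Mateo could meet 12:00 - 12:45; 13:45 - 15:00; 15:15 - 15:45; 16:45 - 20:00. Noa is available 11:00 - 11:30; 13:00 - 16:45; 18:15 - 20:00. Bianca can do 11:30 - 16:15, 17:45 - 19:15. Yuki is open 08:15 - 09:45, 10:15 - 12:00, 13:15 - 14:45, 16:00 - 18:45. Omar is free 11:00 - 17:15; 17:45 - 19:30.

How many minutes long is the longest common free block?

Gabriel ∩ Tara: 08:45-09:30, 13:30-14:30, 15:30-16:45, 18:00-18:45.
Gabriel ∩ Tara ∩ Mateo: 13:45-14:30, 15:30-15:45, 18:00-18:45.
Gabriel ∩ Tara ∩ Mateo ∩ Noa: 13:45-14:30, 15:30-15:45, 18:15-18:45.
Gabriel ∩ Tara ∩ Mateo ∩ Noa ∩ Bianca: 13:45-14:30, 15:30-15:45, 18:15-18:45.
Gabriel ∩ Tara ∩ Mateo ∩ Noa ∩ Bianca ∩ Yuki: 13:45-14:30, 18:15-18:45.
Gabriel ∩ Tara ∩ Mateo ∩ Noa ∩ Bianca ∩ Yuki ∩ Omar: 13:45-14:30, 18:15-18:45.
The longest is 13:45-14:30 at 45 minutes.

45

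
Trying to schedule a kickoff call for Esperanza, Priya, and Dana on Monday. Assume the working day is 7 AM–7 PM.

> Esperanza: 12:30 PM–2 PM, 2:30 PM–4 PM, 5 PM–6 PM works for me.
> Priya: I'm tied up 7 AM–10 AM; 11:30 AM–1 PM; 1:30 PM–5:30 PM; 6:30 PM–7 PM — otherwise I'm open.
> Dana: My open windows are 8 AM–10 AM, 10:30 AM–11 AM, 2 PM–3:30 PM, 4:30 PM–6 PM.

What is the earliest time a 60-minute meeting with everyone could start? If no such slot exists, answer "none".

none

Esperanza free: 12:30-14:00, 14:30-16:00, 17:00-18:00.
Priya free: 10:00-11:30, 13:00-13:30, 17:30-18:30 (invert busy blocks within the working day).
Dana free: 08:00-10:00, 10:30-11:00, 14:00-15:30, 16:30-18:00.
Esperanza ∩ Priya: 13:00-13:30, 17:30-18:00.
Esperanza ∩ Priya ∩ Dana: 17:30-18:00.
No common window is at least 60 minutes long.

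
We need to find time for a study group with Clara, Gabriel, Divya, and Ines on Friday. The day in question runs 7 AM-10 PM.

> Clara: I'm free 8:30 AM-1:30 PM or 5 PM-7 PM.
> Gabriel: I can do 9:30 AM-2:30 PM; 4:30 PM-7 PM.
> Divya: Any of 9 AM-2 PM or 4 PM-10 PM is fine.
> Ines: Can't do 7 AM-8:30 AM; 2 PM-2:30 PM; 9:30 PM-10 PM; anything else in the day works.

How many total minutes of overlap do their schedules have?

360

Clara free: 08:30-13:30, 17:00-19:00.
Gabriel free: 09:30-14:30, 16:30-19:00.
Divya free: 09:00-14:00, 16:00-22:00.
Ines free: 08:30-14:00, 14:30-21:30 (invert busy blocks within the working day).
Clara ∩ Gabriel: 09:30-13:30, 17:00-19:00.
Clara ∩ Gabriel ∩ Divya: 09:30-13:30, 17:00-19:00.
Clara ∩ Gabriel ∩ Divya ∩ Ines: 09:30-13:30, 17:00-19:00.
Summing the common windows: 240 + 120 = 360 minutes.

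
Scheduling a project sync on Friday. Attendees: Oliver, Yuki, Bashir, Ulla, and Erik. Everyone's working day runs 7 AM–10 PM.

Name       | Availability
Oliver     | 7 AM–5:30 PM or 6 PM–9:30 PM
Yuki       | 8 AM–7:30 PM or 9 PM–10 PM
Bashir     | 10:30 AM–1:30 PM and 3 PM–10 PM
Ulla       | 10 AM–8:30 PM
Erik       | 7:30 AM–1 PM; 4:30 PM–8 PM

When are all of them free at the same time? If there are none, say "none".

10:30-13:00, 16:30-17:30, 18:00-19:30

Oliver ∩ Yuki: 08:00-17:30, 18:00-19:30, 21:00-21:30.
Oliver ∩ Yuki ∩ Bashir: 10:30-13:30, 15:00-17:30, 18:00-19:30, 21:00-21:30.
Oliver ∩ Yuki ∩ Bashir ∩ Ulla: 10:30-13:30, 15:00-17:30, 18:00-19:30.
Oliver ∩ Yuki ∩ Bashir ∩ Ulla ∩ Erik: 10:30-13:00, 16:30-17:30, 18:00-19:30.
So the common availability across everyone is 10:30-13:00, 16:30-17:30, 18:00-19:30.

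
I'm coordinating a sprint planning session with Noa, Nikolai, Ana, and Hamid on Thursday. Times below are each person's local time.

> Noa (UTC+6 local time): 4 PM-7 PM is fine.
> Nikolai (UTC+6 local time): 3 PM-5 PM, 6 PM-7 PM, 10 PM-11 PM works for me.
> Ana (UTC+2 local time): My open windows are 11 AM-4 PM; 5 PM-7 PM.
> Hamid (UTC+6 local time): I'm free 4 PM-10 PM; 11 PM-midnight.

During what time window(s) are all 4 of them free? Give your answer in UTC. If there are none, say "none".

Noa in UTC: 10:00-13:00 (subtract 6h to convert from UTC+6).
Nikolai in UTC: 09:00-11:00, 12:00-13:00, 16:00-17:00 (subtract 6h to convert from UTC+6).
Ana in UTC: 09:00-14:00, 15:00-17:00 (subtract 2h to convert from UTC+2).
Hamid in UTC: 10:00-16:00, 17:00-18:00 (subtract 6h to convert from UTC+6).
Noa ∩ Nikolai: 10:00-11:00, 12:00-13:00.
Noa ∩ Nikolai ∩ Ana: 10:00-11:00, 12:00-13:00.
Noa ∩ Nikolai ∩ Ana ∩ Hamid: 10:00-11:00, 12:00-13:00.

10:00-11:00, 12:00-13:00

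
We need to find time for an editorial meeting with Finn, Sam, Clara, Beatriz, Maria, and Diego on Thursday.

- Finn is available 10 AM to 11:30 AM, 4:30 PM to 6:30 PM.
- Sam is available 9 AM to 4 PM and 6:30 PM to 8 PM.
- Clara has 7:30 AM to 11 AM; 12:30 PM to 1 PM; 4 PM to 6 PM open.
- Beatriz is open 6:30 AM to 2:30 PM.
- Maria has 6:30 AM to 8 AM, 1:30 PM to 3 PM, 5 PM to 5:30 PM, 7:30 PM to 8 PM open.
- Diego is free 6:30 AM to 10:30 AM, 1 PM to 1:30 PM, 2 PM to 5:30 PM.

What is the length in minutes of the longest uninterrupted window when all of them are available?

Finn ∩ Sam: 10:00-11:30.
Finn ∩ Sam ∩ Clara: 10:00-11:00.
Finn ∩ Sam ∩ Clara ∩ Beatriz: 10:00-11:00.
Finn ∩ Sam ∩ Clara ∩ Beatriz ∩ Maria: ∅.
Finn ∩ Sam ∩ Clara ∩ Beatriz ∩ Maria ∩ Diego: ∅.
There is no time when everyone is free.
No common window exists, so the longest block is 0 minutes.

0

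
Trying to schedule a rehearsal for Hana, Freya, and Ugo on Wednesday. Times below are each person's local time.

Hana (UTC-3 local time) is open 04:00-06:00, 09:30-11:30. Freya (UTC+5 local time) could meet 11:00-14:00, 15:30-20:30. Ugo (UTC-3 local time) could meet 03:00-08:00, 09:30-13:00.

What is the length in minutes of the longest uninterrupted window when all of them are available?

120

Hana in UTC: 07:00-09:00, 12:30-14:30 (add 3h to convert from UTC-3).
Freya in UTC: 06:00-09:00, 10:30-15:30 (subtract 5h to convert from UTC+5).
Ugo in UTC: 06:00-11:00, 12:30-16:00 (add 3h to convert from UTC-3).
Hana ∩ Freya: 07:00-09:00, 12:30-14:30.
Hana ∩ Freya ∩ Ugo: 07:00-09:00, 12:30-14:30.
The longest is 07:00-09:00 at 120 minutes.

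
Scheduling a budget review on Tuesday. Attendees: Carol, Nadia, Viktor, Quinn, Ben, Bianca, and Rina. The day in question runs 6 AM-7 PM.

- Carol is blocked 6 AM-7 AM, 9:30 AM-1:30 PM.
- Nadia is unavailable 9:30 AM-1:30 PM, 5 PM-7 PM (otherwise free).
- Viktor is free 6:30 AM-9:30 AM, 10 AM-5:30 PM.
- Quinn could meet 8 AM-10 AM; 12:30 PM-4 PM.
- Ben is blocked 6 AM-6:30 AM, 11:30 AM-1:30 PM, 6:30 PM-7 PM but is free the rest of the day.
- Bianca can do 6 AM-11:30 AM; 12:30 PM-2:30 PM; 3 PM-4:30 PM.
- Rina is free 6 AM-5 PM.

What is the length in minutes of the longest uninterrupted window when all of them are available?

90

Carol free: 07:00-09:30, 13:30-19:00 (invert busy blocks within the working day).
Nadia free: 06:00-09:30, 13:30-17:00 (invert busy blocks within the working day).
Viktor free: 06:30-09:30, 10:00-17:30.
Quinn free: 08:00-10:00, 12:30-16:00.
Ben free: 06:30-11:30, 13:30-18:30 (invert busy blocks within the working day).
Bianca free: 06:00-11:30, 12:30-14:30, 15:00-16:30.
Rina free: 06:00-17:00.
Carol ∩ Nadia: 07:00-09:30, 13:30-17:00.
Carol ∩ Nadia ∩ Viktor: 07:00-09:30, 13:30-17:00.
Carol ∩ Nadia ∩ Viktor ∩ Quinn: 08:00-09:30, 13:30-16:00.
Carol ∩ Nadia ∩ Viktor ∩ Quinn ∩ Ben: 08:00-09:30, 13:30-16:00.
Carol ∩ Nadia ∩ Viktor ∩ Quinn ∩ Ben ∩ Bianca: 08:00-09:30, 13:30-14:30, 15:00-16:00.
Carol ∩ Nadia ∩ Viktor ∩ Quinn ∩ Ben ∩ Bianca ∩ Rina: 08:00-09:30, 13:30-14:30, 15:00-16:00.
The longest is 08:00-09:30 at 90 minutes.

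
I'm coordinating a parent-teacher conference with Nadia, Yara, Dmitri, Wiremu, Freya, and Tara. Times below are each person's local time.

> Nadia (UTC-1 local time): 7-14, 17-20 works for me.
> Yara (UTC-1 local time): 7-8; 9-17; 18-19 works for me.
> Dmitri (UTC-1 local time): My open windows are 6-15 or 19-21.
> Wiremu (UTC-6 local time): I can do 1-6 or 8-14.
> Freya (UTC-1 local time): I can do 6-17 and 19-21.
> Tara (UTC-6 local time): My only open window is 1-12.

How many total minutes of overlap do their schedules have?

240

Nadia in UTC: 08:00-15:00, 18:00-21:00 (add 1h to convert from UTC-1).
Yara in UTC: 08:00-09:00, 10:00-18:00, 19:00-20:00 (add 1h to convert from UTC-1).
Dmitri in UTC: 07:00-16:00, 20:00-22:00 (add 1h to convert from UTC-1).
Wiremu in UTC: 07:00-12:00, 14:00-20:00 (add 6h to convert from UTC-6).
Freya in UTC: 07:00-18:00, 20:00-22:00 (add 1h to convert from UTC-1).
Tara in UTC: 07:00-18:00 (add 6h to convert from UTC-6).
Nadia ∩ Yara: 08:00-09:00, 10:00-15:00, 19:00-20:00.
Nadia ∩ Yara ∩ Dmitri: 08:00-09:00, 10:00-15:00.
Nadia ∩ Yara ∩ Dmitri ∩ Wiremu: 08:00-09:00, 10:00-12:00, 14:00-15:00.
Nadia ∩ Yara ∩ Dmitri ∩ Wiremu ∩ Freya: 08:00-09:00, 10:00-12:00, 14:00-15:00.
Nadia ∩ Yara ∩ Dmitri ∩ Wiremu ∩ Freya ∩ Tara: 08:00-09:00, 10:00-12:00, 14:00-15:00.
Summing the common windows: 60 + 120 + 60 = 240 minutes.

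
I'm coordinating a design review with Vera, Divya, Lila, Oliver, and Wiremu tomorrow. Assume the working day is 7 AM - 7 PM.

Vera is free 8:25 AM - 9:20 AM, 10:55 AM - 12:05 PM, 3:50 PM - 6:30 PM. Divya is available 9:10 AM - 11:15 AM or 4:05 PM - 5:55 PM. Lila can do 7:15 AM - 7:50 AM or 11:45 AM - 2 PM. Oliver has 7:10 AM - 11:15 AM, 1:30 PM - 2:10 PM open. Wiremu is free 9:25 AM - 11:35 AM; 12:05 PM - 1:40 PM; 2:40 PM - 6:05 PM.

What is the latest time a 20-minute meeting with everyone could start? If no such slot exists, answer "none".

Vera ∩ Divya: 09:10-09:20, 10:55-11:15, 16:05-17:55.
Vera ∩ Divya ∩ Lila: ∅.
Vera ∩ Divya ∩ Lila ∩ Oliver: ∅.
Vera ∩ Divya ∩ Lila ∩ Oliver ∩ Wiremu: ∅.
There is no time when everyone is free.
No common window is at least 20 minutes long.

none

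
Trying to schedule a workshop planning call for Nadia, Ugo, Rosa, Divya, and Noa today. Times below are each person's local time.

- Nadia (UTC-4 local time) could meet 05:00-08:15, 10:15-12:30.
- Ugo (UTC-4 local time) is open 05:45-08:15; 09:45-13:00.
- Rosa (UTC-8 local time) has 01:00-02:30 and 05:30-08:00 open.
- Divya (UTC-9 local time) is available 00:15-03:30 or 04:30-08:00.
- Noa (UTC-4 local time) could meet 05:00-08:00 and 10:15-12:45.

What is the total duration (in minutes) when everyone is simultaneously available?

Nadia in UTC: 09:00-12:15, 14:15-16:30 (add 4h to convert from UTC-4).
Ugo in UTC: 09:45-12:15, 13:45-17:00 (add 4h to convert from UTC-4).
Rosa in UTC: 09:00-10:30, 13:30-16:00 (add 8h to convert from UTC-8).
Divya in UTC: 09:15-12:30, 13:30-17:00 (add 9h to convert from UTC-9).
Noa in UTC: 09:00-12:00, 14:15-16:45 (add 4h to convert from UTC-4).
Nadia ∩ Ugo: 09:45-12:15, 14:15-16:30.
Nadia ∩ Ugo ∩ Rosa: 09:45-10:30, 14:15-16:00.
Nadia ∩ Ugo ∩ Rosa ∩ Divya: 09:45-10:30, 14:15-16:00.
Nadia ∩ Ugo ∩ Rosa ∩ Divya ∩ Noa: 09:45-10:30, 14:15-16:00.
Those are the intersection windows.
Summing the common windows: 45 + 105 = 150 minutes.

150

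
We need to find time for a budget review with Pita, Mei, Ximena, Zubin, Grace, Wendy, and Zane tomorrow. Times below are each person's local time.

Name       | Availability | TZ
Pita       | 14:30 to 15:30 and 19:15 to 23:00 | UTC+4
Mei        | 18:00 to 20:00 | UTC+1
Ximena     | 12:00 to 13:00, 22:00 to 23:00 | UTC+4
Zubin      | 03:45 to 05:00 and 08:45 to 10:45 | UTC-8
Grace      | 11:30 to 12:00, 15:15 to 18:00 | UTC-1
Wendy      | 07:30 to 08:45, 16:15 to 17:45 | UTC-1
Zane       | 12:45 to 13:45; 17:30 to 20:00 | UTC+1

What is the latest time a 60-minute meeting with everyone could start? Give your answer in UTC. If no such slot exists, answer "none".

Pita in UTC: 10:30-11:30, 15:15-19:00 (subtract 4h to convert from UTC+4).
Mei in UTC: 17:00-19:00 (subtract 1h to convert from UTC+1).
Ximena in UTC: 08:00-09:00, 18:00-19:00 (subtract 4h to convert from UTC+4).
Zubin in UTC: 11:45-13:00, 16:45-18:45 (add 8h to convert from UTC-8).
Grace in UTC: 12:30-13:00, 16:15-19:00 (add 1h to convert from UTC-1).
Wendy in UTC: 08:30-09:45, 17:15-18:45 (add 1h to convert from UTC-1).
Zane in UTC: 11:45-12:45, 16:30-19:00 (subtract 1h to convert from UTC+1).
Pita ∩ Mei: 17:00-19:00.
Pita ∩ Mei ∩ Ximena: 18:00-19:00.
Pita ∩ Mei ∩ Ximena ∩ Zubin: 18:00-18:45.
Pita ∩ Mei ∩ Ximena ∩ Zubin ∩ Grace: 18:00-18:45.
Pita ∩ Mei ∩ Ximena ∩ Zubin ∩ Grace ∩ Wendy: 18:00-18:45.
Pita ∩ Mei ∩ Ximena ∩ Zubin ∩ Grace ∩ Wendy ∩ Zane: 18:00-18:45.
So the common availability across everyone is 18:00-18:45.
No common window is at least 60 minutes long.

none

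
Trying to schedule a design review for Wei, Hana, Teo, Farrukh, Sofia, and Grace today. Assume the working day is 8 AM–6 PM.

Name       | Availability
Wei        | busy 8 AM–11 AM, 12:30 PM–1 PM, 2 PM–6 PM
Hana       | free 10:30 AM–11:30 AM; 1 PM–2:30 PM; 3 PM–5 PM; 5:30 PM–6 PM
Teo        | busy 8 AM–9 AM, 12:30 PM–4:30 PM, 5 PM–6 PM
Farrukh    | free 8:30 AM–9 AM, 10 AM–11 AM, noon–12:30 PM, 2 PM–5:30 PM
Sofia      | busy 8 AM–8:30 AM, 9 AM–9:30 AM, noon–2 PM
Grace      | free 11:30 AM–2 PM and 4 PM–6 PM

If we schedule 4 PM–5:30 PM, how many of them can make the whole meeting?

3

Wei free: 11:00-12:30, 13:00-14:00 (invert busy blocks within the working day).
Hana free: 10:30-11:30, 13:00-14:30, 15:00-17:00, 17:30-18:00.
Teo free: 09:00-12:30, 16:30-17:00 (invert busy blocks within the working day).
Farrukh free: 08:30-09:00, 10:00-11:00, 12:00-12:30, 14:00-17:30.
Sofia free: 08:30-09:00, 09:30-12:00, 14:00-18:00 (invert busy blocks within the working day).
Grace free: 11:30-14:00, 16:00-18:00.
Farrukh, Sofia, and Grace can make the full 16:00-17:30 slot — that's 3.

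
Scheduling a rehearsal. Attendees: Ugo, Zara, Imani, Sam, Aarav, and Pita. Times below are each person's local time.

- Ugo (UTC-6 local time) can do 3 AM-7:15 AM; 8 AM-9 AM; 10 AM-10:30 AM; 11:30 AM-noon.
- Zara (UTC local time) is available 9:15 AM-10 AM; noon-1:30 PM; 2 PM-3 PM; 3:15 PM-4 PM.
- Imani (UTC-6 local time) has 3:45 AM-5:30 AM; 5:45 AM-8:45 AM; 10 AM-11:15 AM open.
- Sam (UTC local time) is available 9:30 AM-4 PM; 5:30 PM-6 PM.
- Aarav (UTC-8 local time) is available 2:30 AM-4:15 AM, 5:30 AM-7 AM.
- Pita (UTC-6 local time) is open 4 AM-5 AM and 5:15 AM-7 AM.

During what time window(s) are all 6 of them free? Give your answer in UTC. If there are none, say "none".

12:00-12:15

Ugo in UTC: 09:00-13:15, 14:00-15:00, 16:00-16:30, 17:30-18:00 (add 6h to convert from UTC-6).
Zara in UTC: 09:15-10:00, 12:00-13:30, 14:00-15:00, 15:15-16:00.
Imani in UTC: 09:45-11:30, 11:45-14:45, 16:00-17:15 (add 6h to convert from UTC-6).
Sam in UTC: 09:30-16:00, 17:30-18:00.
Aarav in UTC: 10:30-12:15, 13:30-15:00 (add 8h to convert from UTC-8).
Pita in UTC: 10:00-11:00, 11:15-13:00 (add 6h to convert from UTC-6).
Ugo ∩ Zara: 09:15-10:00, 12:00-13:15, 14:00-15:00.
Ugo ∩ Zara ∩ Imani: 09:45-10:00, 12:00-13:15, 14:00-14:45.
Ugo ∩ Zara ∩ Imani ∩ Sam: 09:45-10:00, 12:00-13:15, 14:00-14:45.
Ugo ∩ Zara ∩ Imani ∩ Sam ∩ Aarav: 12:00-12:15, 14:00-14:45.
Ugo ∩ Zara ∩ Imani ∩ Sam ∩ Aarav ∩ Pita: 12:00-12:15.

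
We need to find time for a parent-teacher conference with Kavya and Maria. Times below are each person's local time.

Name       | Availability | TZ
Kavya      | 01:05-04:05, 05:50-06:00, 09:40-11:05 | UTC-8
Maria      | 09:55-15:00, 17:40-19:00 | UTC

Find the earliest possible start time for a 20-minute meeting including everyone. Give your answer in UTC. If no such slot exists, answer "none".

09:55

Kavya in UTC: 09:05-12:05, 13:50-14:00, 17:40-19:05 (add 8h to convert from UTC-8).
Maria in UTC: 09:55-15:00, 17:40-19:00.
Kavya ∩ Maria: 09:55-12:05, 13:50-14:00, 17:40-19:00.
The first common window of at least 20 minutes is 09:55-12:05, so the earliest start is 09:55.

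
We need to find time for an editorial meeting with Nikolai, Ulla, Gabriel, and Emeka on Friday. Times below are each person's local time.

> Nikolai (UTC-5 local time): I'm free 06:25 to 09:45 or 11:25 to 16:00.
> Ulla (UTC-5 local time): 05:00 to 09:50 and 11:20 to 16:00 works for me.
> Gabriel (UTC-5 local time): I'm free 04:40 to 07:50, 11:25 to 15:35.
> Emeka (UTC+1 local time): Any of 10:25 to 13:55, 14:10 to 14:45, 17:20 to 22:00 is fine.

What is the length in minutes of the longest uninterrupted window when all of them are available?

250

Nikolai in UTC: 11:25-14:45, 16:25-21:00 (add 5h to convert from UTC-5).
Ulla in UTC: 10:00-14:50, 16:20-21:00 (add 5h to convert from UTC-5).
Gabriel in UTC: 09:40-12:50, 16:25-20:35 (add 5h to convert from UTC-5).
Emeka in UTC: 09:25-12:55, 13:10-13:45, 16:20-21:00 (subtract 1h to convert from UTC+1).
Nikolai ∩ Ulla: 11:25-14:45, 16:25-21:00.
Nikolai ∩ Ulla ∩ Gabriel: 11:25-12:50, 16:25-20:35.
Nikolai ∩ Ulla ∩ Gabriel ∩ Emeka: 11:25-12:50, 16:25-20:35.
The longest is 16:25-20:35 at 250 minutes.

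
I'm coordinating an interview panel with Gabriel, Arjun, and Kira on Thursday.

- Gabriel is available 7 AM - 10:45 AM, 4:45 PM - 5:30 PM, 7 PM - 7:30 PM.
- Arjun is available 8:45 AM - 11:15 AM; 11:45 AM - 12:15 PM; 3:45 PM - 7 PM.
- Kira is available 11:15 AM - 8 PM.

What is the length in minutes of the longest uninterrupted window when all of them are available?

Gabriel ∩ Arjun: 08:45-10:45, 16:45-17:30.
Gabriel ∩ Arjun ∩ Kira: 16:45-17:30.
The longest is 16:45-17:30 at 45 minutes.

45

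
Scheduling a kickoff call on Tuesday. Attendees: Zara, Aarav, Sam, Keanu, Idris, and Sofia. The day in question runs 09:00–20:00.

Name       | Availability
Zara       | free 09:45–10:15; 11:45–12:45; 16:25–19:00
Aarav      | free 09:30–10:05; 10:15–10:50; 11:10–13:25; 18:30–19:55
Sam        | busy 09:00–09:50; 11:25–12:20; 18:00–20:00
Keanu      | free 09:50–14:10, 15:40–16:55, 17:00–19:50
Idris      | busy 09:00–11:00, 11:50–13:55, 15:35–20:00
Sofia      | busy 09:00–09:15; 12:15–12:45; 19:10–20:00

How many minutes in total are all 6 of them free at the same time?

0

Zara free: 09:45-10:15, 11:45-12:45, 16:25-19:00.
Aarav free: 09:30-10:05, 10:15-10:50, 11:10-13:25, 18:30-19:55.
Sam free: 09:50-11:25, 12:20-18:00 (invert busy blocks within the working day).
Keanu free: 09:50-14:10, 15:40-16:55, 17:00-19:50.
Idris free: 11:00-11:50, 13:55-15:35 (invert busy blocks within the working day).
Sofia free: 09:15-12:15, 12:45-19:10 (invert busy blocks within the working day).
Zara ∩ Aarav: 09:45-10:05, 11:45-12:45, 18:30-19:00.
Zara ∩ Aarav ∩ Sam: 09:50-10:05, 12:20-12:45.
Zara ∩ Aarav ∩ Sam ∩ Keanu: 09:50-10:05, 12:20-12:45.
Zara ∩ Aarav ∩ Sam ∩ Keanu ∩ Idris: ∅.
Zara ∩ Aarav ∩ Sam ∩ Keanu ∩ Idris ∩ Sofia: ∅.
There is no time when everyone is free.
There is no common window, so the total is 0 minutes.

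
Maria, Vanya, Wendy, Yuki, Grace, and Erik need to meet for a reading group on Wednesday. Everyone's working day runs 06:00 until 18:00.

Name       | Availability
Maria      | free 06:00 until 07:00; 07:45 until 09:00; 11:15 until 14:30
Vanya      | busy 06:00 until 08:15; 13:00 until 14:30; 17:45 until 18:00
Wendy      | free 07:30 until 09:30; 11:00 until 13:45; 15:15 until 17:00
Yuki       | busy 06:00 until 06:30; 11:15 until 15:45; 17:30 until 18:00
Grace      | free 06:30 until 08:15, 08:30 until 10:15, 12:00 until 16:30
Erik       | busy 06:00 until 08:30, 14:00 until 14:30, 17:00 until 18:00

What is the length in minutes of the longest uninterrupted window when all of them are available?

30

Maria free: 06:00-07:00, 07:45-09:00, 11:15-14:30.
Vanya free: 08:15-13:00, 14:30-17:45 (invert busy blocks within the working day).
Wendy free: 07:30-09:30, 11:00-13:45, 15:15-17:00.
Yuki free: 06:30-11:15, 15:45-17:30 (invert busy blocks within the working day).
Grace free: 06:30-08:15, 08:30-10:15, 12:00-16:30.
Erik free: 08:30-14:00, 14:30-17:00 (invert busy blocks within the working day).
Maria ∩ Vanya: 08:15-09:00, 11:15-13:00.
Maria ∩ Vanya ∩ Wendy: 08:15-09:00, 11:15-13:00.
Maria ∩ Vanya ∩ Wendy ∩ Yuki: 08:15-09:00.
Maria ∩ Vanya ∩ Wendy ∩ Yuki ∩ Grace: 08:30-09:00.
Maria ∩ Vanya ∩ Wendy ∩ Yuki ∩ Grace ∩ Erik: 08:30-09:00.
Those are the intersection windows.
The longest is 08:30-09:00 at 30 minutes.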